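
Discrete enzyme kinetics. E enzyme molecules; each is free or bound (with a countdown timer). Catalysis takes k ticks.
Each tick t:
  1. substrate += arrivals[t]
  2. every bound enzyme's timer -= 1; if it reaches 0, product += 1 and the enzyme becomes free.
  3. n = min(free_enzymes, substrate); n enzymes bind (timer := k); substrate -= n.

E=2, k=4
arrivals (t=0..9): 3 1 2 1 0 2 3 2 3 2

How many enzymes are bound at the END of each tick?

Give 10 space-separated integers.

Answer: 2 2 2 2 2 2 2 2 2 2

Derivation:
t=0: arr=3 -> substrate=1 bound=2 product=0
t=1: arr=1 -> substrate=2 bound=2 product=0
t=2: arr=2 -> substrate=4 bound=2 product=0
t=3: arr=1 -> substrate=5 bound=2 product=0
t=4: arr=0 -> substrate=3 bound=2 product=2
t=5: arr=2 -> substrate=5 bound=2 product=2
t=6: arr=3 -> substrate=8 bound=2 product=2
t=7: arr=2 -> substrate=10 bound=2 product=2
t=8: arr=3 -> substrate=11 bound=2 product=4
t=9: arr=2 -> substrate=13 bound=2 product=4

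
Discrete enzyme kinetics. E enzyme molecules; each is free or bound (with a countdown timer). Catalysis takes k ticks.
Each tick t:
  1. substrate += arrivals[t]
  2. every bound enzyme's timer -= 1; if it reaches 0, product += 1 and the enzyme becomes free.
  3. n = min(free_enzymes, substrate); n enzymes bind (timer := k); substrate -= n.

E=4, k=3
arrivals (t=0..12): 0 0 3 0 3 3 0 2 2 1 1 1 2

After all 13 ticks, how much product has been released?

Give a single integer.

t=0: arr=0 -> substrate=0 bound=0 product=0
t=1: arr=0 -> substrate=0 bound=0 product=0
t=2: arr=3 -> substrate=0 bound=3 product=0
t=3: arr=0 -> substrate=0 bound=3 product=0
t=4: arr=3 -> substrate=2 bound=4 product=0
t=5: arr=3 -> substrate=2 bound=4 product=3
t=6: arr=0 -> substrate=2 bound=4 product=3
t=7: arr=2 -> substrate=3 bound=4 product=4
t=8: arr=2 -> substrate=2 bound=4 product=7
t=9: arr=1 -> substrate=3 bound=4 product=7
t=10: arr=1 -> substrate=3 bound=4 product=8
t=11: arr=1 -> substrate=1 bound=4 product=11
t=12: arr=2 -> substrate=3 bound=4 product=11

Answer: 11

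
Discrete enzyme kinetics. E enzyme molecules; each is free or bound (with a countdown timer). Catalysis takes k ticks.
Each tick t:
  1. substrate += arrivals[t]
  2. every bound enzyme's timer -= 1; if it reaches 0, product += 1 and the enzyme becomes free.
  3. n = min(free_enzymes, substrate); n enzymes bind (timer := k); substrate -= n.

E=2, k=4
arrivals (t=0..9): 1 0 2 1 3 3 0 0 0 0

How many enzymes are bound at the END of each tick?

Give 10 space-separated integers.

Answer: 1 1 2 2 2 2 2 2 2 2

Derivation:
t=0: arr=1 -> substrate=0 bound=1 product=0
t=1: arr=0 -> substrate=0 bound=1 product=0
t=2: arr=2 -> substrate=1 bound=2 product=0
t=3: arr=1 -> substrate=2 bound=2 product=0
t=4: arr=3 -> substrate=4 bound=2 product=1
t=5: arr=3 -> substrate=7 bound=2 product=1
t=6: arr=0 -> substrate=6 bound=2 product=2
t=7: arr=0 -> substrate=6 bound=2 product=2
t=8: arr=0 -> substrate=5 bound=2 product=3
t=9: arr=0 -> substrate=5 bound=2 product=3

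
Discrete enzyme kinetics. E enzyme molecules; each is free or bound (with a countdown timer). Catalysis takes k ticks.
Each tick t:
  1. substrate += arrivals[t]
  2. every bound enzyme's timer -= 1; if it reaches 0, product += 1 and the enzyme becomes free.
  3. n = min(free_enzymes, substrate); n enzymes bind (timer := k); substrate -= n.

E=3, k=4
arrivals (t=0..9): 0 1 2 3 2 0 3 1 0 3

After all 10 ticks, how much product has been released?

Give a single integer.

t=0: arr=0 -> substrate=0 bound=0 product=0
t=1: arr=1 -> substrate=0 bound=1 product=0
t=2: arr=2 -> substrate=0 bound=3 product=0
t=3: arr=3 -> substrate=3 bound=3 product=0
t=4: arr=2 -> substrate=5 bound=3 product=0
t=5: arr=0 -> substrate=4 bound=3 product=1
t=6: arr=3 -> substrate=5 bound=3 product=3
t=7: arr=1 -> substrate=6 bound=3 product=3
t=8: arr=0 -> substrate=6 bound=3 product=3
t=9: arr=3 -> substrate=8 bound=3 product=4

Answer: 4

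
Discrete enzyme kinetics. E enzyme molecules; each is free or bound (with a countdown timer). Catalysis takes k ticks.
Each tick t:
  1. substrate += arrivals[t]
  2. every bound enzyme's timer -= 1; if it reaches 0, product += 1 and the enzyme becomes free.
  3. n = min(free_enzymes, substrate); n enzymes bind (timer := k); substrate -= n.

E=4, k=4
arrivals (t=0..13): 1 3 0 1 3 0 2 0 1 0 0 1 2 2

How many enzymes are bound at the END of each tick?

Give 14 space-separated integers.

Answer: 1 4 4 4 4 4 4 4 4 3 3 4 4 4

Derivation:
t=0: arr=1 -> substrate=0 bound=1 product=0
t=1: arr=3 -> substrate=0 bound=4 product=0
t=2: arr=0 -> substrate=0 bound=4 product=0
t=3: arr=1 -> substrate=1 bound=4 product=0
t=4: arr=3 -> substrate=3 bound=4 product=1
t=5: arr=0 -> substrate=0 bound=4 product=4
t=6: arr=2 -> substrate=2 bound=4 product=4
t=7: arr=0 -> substrate=2 bound=4 product=4
t=8: arr=1 -> substrate=2 bound=4 product=5
t=9: arr=0 -> substrate=0 bound=3 product=8
t=10: arr=0 -> substrate=0 bound=3 product=8
t=11: arr=1 -> substrate=0 bound=4 product=8
t=12: arr=2 -> substrate=1 bound=4 product=9
t=13: arr=2 -> substrate=1 bound=4 product=11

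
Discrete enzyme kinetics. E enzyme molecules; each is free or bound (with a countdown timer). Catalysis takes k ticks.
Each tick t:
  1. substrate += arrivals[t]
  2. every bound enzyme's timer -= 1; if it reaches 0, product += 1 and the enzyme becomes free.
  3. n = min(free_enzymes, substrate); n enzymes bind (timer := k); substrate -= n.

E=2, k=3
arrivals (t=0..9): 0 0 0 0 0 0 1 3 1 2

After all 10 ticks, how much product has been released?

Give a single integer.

Answer: 1

Derivation:
t=0: arr=0 -> substrate=0 bound=0 product=0
t=1: arr=0 -> substrate=0 bound=0 product=0
t=2: arr=0 -> substrate=0 bound=0 product=0
t=3: arr=0 -> substrate=0 bound=0 product=0
t=4: arr=0 -> substrate=0 bound=0 product=0
t=5: arr=0 -> substrate=0 bound=0 product=0
t=6: arr=1 -> substrate=0 bound=1 product=0
t=7: arr=3 -> substrate=2 bound=2 product=0
t=8: arr=1 -> substrate=3 bound=2 product=0
t=9: arr=2 -> substrate=4 bound=2 product=1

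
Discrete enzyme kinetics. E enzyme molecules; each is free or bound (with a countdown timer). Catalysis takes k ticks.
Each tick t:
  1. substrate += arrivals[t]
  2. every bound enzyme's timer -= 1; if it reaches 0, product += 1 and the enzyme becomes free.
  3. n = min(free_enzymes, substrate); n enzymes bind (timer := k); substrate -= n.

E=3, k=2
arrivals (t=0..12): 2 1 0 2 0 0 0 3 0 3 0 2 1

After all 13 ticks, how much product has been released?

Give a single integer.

Answer: 11

Derivation:
t=0: arr=2 -> substrate=0 bound=2 product=0
t=1: arr=1 -> substrate=0 bound=3 product=0
t=2: arr=0 -> substrate=0 bound=1 product=2
t=3: arr=2 -> substrate=0 bound=2 product=3
t=4: arr=0 -> substrate=0 bound=2 product=3
t=5: arr=0 -> substrate=0 bound=0 product=5
t=6: arr=0 -> substrate=0 bound=0 product=5
t=7: arr=3 -> substrate=0 bound=3 product=5
t=8: arr=0 -> substrate=0 bound=3 product=5
t=9: arr=3 -> substrate=0 bound=3 product=8
t=10: arr=0 -> substrate=0 bound=3 product=8
t=11: arr=2 -> substrate=0 bound=2 product=11
t=12: arr=1 -> substrate=0 bound=3 product=11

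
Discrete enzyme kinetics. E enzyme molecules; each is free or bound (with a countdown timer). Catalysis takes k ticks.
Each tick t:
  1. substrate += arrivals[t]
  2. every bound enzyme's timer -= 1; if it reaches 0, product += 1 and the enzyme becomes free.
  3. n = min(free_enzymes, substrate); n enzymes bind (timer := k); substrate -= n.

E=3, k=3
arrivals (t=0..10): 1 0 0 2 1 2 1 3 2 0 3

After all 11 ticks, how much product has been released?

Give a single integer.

Answer: 7

Derivation:
t=0: arr=1 -> substrate=0 bound=1 product=0
t=1: arr=0 -> substrate=0 bound=1 product=0
t=2: arr=0 -> substrate=0 bound=1 product=0
t=3: arr=2 -> substrate=0 bound=2 product=1
t=4: arr=1 -> substrate=0 bound=3 product=1
t=5: arr=2 -> substrate=2 bound=3 product=1
t=6: arr=1 -> substrate=1 bound=3 product=3
t=7: arr=3 -> substrate=3 bound=3 product=4
t=8: arr=2 -> substrate=5 bound=3 product=4
t=9: arr=0 -> substrate=3 bound=3 product=6
t=10: arr=3 -> substrate=5 bound=3 product=7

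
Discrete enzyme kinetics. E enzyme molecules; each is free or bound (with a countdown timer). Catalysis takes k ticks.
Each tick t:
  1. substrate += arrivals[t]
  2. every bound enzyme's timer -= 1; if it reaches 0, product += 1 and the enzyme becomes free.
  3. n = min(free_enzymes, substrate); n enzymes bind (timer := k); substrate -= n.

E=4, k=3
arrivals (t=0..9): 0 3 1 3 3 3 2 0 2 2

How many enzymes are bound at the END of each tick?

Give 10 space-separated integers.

Answer: 0 3 4 4 4 4 4 4 4 4

Derivation:
t=0: arr=0 -> substrate=0 bound=0 product=0
t=1: arr=3 -> substrate=0 bound=3 product=0
t=2: arr=1 -> substrate=0 bound=4 product=0
t=3: arr=3 -> substrate=3 bound=4 product=0
t=4: arr=3 -> substrate=3 bound=4 product=3
t=5: arr=3 -> substrate=5 bound=4 product=4
t=6: arr=2 -> substrate=7 bound=4 product=4
t=7: arr=0 -> substrate=4 bound=4 product=7
t=8: arr=2 -> substrate=5 bound=4 product=8
t=9: arr=2 -> substrate=7 bound=4 product=8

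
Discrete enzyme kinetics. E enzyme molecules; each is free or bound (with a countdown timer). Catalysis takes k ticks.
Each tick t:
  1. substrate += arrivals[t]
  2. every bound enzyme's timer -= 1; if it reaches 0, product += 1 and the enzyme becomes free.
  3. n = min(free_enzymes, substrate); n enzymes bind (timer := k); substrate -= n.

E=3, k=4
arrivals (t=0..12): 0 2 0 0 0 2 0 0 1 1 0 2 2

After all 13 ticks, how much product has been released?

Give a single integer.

Answer: 5

Derivation:
t=0: arr=0 -> substrate=0 bound=0 product=0
t=1: arr=2 -> substrate=0 bound=2 product=0
t=2: arr=0 -> substrate=0 bound=2 product=0
t=3: arr=0 -> substrate=0 bound=2 product=0
t=4: arr=0 -> substrate=0 bound=2 product=0
t=5: arr=2 -> substrate=0 bound=2 product=2
t=6: arr=0 -> substrate=0 bound=2 product=2
t=7: arr=0 -> substrate=0 bound=2 product=2
t=8: arr=1 -> substrate=0 bound=3 product=2
t=9: arr=1 -> substrate=0 bound=2 product=4
t=10: arr=0 -> substrate=0 bound=2 product=4
t=11: arr=2 -> substrate=1 bound=3 product=4
t=12: arr=2 -> substrate=2 bound=3 product=5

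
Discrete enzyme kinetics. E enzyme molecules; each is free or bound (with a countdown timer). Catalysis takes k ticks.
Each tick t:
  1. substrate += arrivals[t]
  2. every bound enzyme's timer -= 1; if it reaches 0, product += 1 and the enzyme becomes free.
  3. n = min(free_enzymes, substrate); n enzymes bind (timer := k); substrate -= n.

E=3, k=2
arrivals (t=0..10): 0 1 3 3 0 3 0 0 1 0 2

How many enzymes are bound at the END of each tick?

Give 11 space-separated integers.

Answer: 0 1 3 3 3 3 3 3 2 1 2

Derivation:
t=0: arr=0 -> substrate=0 bound=0 product=0
t=1: arr=1 -> substrate=0 bound=1 product=0
t=2: arr=3 -> substrate=1 bound=3 product=0
t=3: arr=3 -> substrate=3 bound=3 product=1
t=4: arr=0 -> substrate=1 bound=3 product=3
t=5: arr=3 -> substrate=3 bound=3 product=4
t=6: arr=0 -> substrate=1 bound=3 product=6
t=7: arr=0 -> substrate=0 bound=3 product=7
t=8: arr=1 -> substrate=0 bound=2 product=9
t=9: arr=0 -> substrate=0 bound=1 product=10
t=10: arr=2 -> substrate=0 bound=2 product=11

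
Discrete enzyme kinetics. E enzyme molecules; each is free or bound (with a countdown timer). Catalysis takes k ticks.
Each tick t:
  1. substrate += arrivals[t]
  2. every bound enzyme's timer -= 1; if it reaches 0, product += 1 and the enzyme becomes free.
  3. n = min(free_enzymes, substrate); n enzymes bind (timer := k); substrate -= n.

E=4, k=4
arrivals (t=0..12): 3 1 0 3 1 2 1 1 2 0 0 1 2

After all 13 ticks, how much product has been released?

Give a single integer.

Answer: 11

Derivation:
t=0: arr=3 -> substrate=0 bound=3 product=0
t=1: arr=1 -> substrate=0 bound=4 product=0
t=2: arr=0 -> substrate=0 bound=4 product=0
t=3: arr=3 -> substrate=3 bound=4 product=0
t=4: arr=1 -> substrate=1 bound=4 product=3
t=5: arr=2 -> substrate=2 bound=4 product=4
t=6: arr=1 -> substrate=3 bound=4 product=4
t=7: arr=1 -> substrate=4 bound=4 product=4
t=8: arr=2 -> substrate=3 bound=4 product=7
t=9: arr=0 -> substrate=2 bound=4 product=8
t=10: arr=0 -> substrate=2 bound=4 product=8
t=11: arr=1 -> substrate=3 bound=4 product=8
t=12: arr=2 -> substrate=2 bound=4 product=11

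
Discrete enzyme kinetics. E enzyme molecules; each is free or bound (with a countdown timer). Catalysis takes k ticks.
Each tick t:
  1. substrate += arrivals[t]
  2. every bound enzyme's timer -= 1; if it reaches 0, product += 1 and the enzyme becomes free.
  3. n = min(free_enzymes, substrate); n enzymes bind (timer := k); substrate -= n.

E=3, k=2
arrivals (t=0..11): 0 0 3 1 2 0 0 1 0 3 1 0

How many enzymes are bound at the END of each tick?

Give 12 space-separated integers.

Answer: 0 0 3 3 3 3 0 1 1 3 3 1

Derivation:
t=0: arr=0 -> substrate=0 bound=0 product=0
t=1: arr=0 -> substrate=0 bound=0 product=0
t=2: arr=3 -> substrate=0 bound=3 product=0
t=3: arr=1 -> substrate=1 bound=3 product=0
t=4: arr=2 -> substrate=0 bound=3 product=3
t=5: arr=0 -> substrate=0 bound=3 product=3
t=6: arr=0 -> substrate=0 bound=0 product=6
t=7: arr=1 -> substrate=0 bound=1 product=6
t=8: arr=0 -> substrate=0 bound=1 product=6
t=9: arr=3 -> substrate=0 bound=3 product=7
t=10: arr=1 -> substrate=1 bound=3 product=7
t=11: arr=0 -> substrate=0 bound=1 product=10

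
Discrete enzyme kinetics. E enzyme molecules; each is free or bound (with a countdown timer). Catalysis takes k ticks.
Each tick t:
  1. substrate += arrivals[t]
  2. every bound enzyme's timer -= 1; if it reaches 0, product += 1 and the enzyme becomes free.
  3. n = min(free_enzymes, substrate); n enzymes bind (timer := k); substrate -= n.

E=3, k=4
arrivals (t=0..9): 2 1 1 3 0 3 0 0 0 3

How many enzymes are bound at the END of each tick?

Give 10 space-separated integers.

t=0: arr=2 -> substrate=0 bound=2 product=0
t=1: arr=1 -> substrate=0 bound=3 product=0
t=2: arr=1 -> substrate=1 bound=3 product=0
t=3: arr=3 -> substrate=4 bound=3 product=0
t=4: arr=0 -> substrate=2 bound=3 product=2
t=5: arr=3 -> substrate=4 bound=3 product=3
t=6: arr=0 -> substrate=4 bound=3 product=3
t=7: arr=0 -> substrate=4 bound=3 product=3
t=8: arr=0 -> substrate=2 bound=3 product=5
t=9: arr=3 -> substrate=4 bound=3 product=6

Answer: 2 3 3 3 3 3 3 3 3 3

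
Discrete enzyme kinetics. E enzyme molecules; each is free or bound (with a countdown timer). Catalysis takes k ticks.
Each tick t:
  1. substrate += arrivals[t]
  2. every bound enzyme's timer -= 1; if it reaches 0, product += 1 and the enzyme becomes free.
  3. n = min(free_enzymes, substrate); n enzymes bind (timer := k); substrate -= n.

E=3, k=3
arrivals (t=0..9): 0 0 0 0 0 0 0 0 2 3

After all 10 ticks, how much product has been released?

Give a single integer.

Answer: 0

Derivation:
t=0: arr=0 -> substrate=0 bound=0 product=0
t=1: arr=0 -> substrate=0 bound=0 product=0
t=2: arr=0 -> substrate=0 bound=0 product=0
t=3: arr=0 -> substrate=0 bound=0 product=0
t=4: arr=0 -> substrate=0 bound=0 product=0
t=5: arr=0 -> substrate=0 bound=0 product=0
t=6: arr=0 -> substrate=0 bound=0 product=0
t=7: arr=0 -> substrate=0 bound=0 product=0
t=8: arr=2 -> substrate=0 bound=2 product=0
t=9: arr=3 -> substrate=2 bound=3 product=0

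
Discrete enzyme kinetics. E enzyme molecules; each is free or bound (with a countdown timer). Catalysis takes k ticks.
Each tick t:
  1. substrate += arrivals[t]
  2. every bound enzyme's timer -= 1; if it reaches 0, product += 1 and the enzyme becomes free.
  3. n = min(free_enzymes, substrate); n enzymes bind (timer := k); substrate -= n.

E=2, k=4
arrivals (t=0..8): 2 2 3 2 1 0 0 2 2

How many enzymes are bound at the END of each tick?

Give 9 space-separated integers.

Answer: 2 2 2 2 2 2 2 2 2

Derivation:
t=0: arr=2 -> substrate=0 bound=2 product=0
t=1: arr=2 -> substrate=2 bound=2 product=0
t=2: arr=3 -> substrate=5 bound=2 product=0
t=3: arr=2 -> substrate=7 bound=2 product=0
t=4: arr=1 -> substrate=6 bound=2 product=2
t=5: arr=0 -> substrate=6 bound=2 product=2
t=6: arr=0 -> substrate=6 bound=2 product=2
t=7: arr=2 -> substrate=8 bound=2 product=2
t=8: arr=2 -> substrate=8 bound=2 product=4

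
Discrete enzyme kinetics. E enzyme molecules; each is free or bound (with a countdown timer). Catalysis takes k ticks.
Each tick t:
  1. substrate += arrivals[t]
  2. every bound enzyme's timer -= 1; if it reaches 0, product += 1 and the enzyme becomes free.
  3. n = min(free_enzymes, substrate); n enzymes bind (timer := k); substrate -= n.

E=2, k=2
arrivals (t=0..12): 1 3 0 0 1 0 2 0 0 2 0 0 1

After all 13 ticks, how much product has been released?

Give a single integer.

t=0: arr=1 -> substrate=0 bound=1 product=0
t=1: arr=3 -> substrate=2 bound=2 product=0
t=2: arr=0 -> substrate=1 bound=2 product=1
t=3: arr=0 -> substrate=0 bound=2 product=2
t=4: arr=1 -> substrate=0 bound=2 product=3
t=5: arr=0 -> substrate=0 bound=1 product=4
t=6: arr=2 -> substrate=0 bound=2 product=5
t=7: arr=0 -> substrate=0 bound=2 product=5
t=8: arr=0 -> substrate=0 bound=0 product=7
t=9: arr=2 -> substrate=0 bound=2 product=7
t=10: arr=0 -> substrate=0 bound=2 product=7
t=11: arr=0 -> substrate=0 bound=0 product=9
t=12: arr=1 -> substrate=0 bound=1 product=9

Answer: 9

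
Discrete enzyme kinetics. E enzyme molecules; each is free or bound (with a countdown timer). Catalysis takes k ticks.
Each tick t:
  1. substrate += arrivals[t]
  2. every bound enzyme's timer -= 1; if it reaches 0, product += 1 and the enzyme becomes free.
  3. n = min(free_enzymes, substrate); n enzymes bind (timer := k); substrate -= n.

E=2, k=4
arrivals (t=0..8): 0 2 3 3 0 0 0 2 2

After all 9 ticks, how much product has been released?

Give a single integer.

t=0: arr=0 -> substrate=0 bound=0 product=0
t=1: arr=2 -> substrate=0 bound=2 product=0
t=2: arr=3 -> substrate=3 bound=2 product=0
t=3: arr=3 -> substrate=6 bound=2 product=0
t=4: arr=0 -> substrate=6 bound=2 product=0
t=5: arr=0 -> substrate=4 bound=2 product=2
t=6: arr=0 -> substrate=4 bound=2 product=2
t=7: arr=2 -> substrate=6 bound=2 product=2
t=8: arr=2 -> substrate=8 bound=2 product=2

Answer: 2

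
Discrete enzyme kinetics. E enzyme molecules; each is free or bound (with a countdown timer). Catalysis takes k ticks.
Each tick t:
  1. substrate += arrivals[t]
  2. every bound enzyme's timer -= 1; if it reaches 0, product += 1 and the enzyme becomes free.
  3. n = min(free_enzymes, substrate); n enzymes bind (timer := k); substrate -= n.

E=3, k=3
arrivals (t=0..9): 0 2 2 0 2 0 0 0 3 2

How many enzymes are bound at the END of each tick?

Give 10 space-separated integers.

Answer: 0 2 3 3 3 3 3 1 3 3

Derivation:
t=0: arr=0 -> substrate=0 bound=0 product=0
t=1: arr=2 -> substrate=0 bound=2 product=0
t=2: arr=2 -> substrate=1 bound=3 product=0
t=3: arr=0 -> substrate=1 bound=3 product=0
t=4: arr=2 -> substrate=1 bound=3 product=2
t=5: arr=0 -> substrate=0 bound=3 product=3
t=6: arr=0 -> substrate=0 bound=3 product=3
t=7: arr=0 -> substrate=0 bound=1 product=5
t=8: arr=3 -> substrate=0 bound=3 product=6
t=9: arr=2 -> substrate=2 bound=3 product=6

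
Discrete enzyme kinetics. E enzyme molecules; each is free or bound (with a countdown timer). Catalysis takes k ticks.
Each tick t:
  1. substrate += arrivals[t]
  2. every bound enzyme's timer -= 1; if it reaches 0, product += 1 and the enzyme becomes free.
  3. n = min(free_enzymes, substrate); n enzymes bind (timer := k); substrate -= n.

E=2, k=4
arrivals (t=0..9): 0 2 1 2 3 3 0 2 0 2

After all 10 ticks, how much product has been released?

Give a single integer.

t=0: arr=0 -> substrate=0 bound=0 product=0
t=1: arr=2 -> substrate=0 bound=2 product=0
t=2: arr=1 -> substrate=1 bound=2 product=0
t=3: arr=2 -> substrate=3 bound=2 product=0
t=4: arr=3 -> substrate=6 bound=2 product=0
t=5: arr=3 -> substrate=7 bound=2 product=2
t=6: arr=0 -> substrate=7 bound=2 product=2
t=7: arr=2 -> substrate=9 bound=2 product=2
t=8: arr=0 -> substrate=9 bound=2 product=2
t=9: arr=2 -> substrate=9 bound=2 product=4

Answer: 4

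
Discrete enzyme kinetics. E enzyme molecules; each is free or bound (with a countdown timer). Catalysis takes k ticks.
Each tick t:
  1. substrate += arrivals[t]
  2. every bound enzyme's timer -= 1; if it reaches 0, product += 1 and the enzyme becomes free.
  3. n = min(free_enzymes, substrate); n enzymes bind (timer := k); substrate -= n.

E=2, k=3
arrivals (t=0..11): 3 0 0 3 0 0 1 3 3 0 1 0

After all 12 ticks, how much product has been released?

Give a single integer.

Answer: 6

Derivation:
t=0: arr=3 -> substrate=1 bound=2 product=0
t=1: arr=0 -> substrate=1 bound=2 product=0
t=2: arr=0 -> substrate=1 bound=2 product=0
t=3: arr=3 -> substrate=2 bound=2 product=2
t=4: arr=0 -> substrate=2 bound=2 product=2
t=5: arr=0 -> substrate=2 bound=2 product=2
t=6: arr=1 -> substrate=1 bound=2 product=4
t=7: arr=3 -> substrate=4 bound=2 product=4
t=8: arr=3 -> substrate=7 bound=2 product=4
t=9: arr=0 -> substrate=5 bound=2 product=6
t=10: arr=1 -> substrate=6 bound=2 product=6
t=11: arr=0 -> substrate=6 bound=2 product=6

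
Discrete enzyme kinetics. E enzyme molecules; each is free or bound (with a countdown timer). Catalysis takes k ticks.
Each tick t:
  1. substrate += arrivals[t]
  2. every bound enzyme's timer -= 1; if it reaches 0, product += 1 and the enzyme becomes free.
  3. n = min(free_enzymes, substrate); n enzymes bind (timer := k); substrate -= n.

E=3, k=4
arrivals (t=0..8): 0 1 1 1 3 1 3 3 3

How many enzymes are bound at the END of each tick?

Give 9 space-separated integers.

Answer: 0 1 2 3 3 3 3 3 3

Derivation:
t=0: arr=0 -> substrate=0 bound=0 product=0
t=1: arr=1 -> substrate=0 bound=1 product=0
t=2: arr=1 -> substrate=0 bound=2 product=0
t=3: arr=1 -> substrate=0 bound=3 product=0
t=4: arr=3 -> substrate=3 bound=3 product=0
t=5: arr=1 -> substrate=3 bound=3 product=1
t=6: arr=3 -> substrate=5 bound=3 product=2
t=7: arr=3 -> substrate=7 bound=3 product=3
t=8: arr=3 -> substrate=10 bound=3 product=3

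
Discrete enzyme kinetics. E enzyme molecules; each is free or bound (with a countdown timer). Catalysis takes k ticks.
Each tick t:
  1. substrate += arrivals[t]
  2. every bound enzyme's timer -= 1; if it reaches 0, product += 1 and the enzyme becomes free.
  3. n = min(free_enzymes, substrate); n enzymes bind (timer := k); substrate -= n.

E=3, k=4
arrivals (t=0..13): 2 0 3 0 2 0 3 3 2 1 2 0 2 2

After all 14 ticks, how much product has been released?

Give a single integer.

t=0: arr=2 -> substrate=0 bound=2 product=0
t=1: arr=0 -> substrate=0 bound=2 product=0
t=2: arr=3 -> substrate=2 bound=3 product=0
t=3: arr=0 -> substrate=2 bound=3 product=0
t=4: arr=2 -> substrate=2 bound=3 product=2
t=5: arr=0 -> substrate=2 bound=3 product=2
t=6: arr=3 -> substrate=4 bound=3 product=3
t=7: arr=3 -> substrate=7 bound=3 product=3
t=8: arr=2 -> substrate=7 bound=3 product=5
t=9: arr=1 -> substrate=8 bound=3 product=5
t=10: arr=2 -> substrate=9 bound=3 product=6
t=11: arr=0 -> substrate=9 bound=3 product=6
t=12: arr=2 -> substrate=9 bound=3 product=8
t=13: arr=2 -> substrate=11 bound=3 product=8

Answer: 8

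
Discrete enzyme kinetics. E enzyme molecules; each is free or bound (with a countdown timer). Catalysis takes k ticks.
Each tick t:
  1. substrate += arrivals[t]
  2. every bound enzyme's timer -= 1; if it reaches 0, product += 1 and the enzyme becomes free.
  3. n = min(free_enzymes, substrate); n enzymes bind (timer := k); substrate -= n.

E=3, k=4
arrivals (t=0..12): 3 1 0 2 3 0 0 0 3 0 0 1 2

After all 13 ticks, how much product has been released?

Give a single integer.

t=0: arr=3 -> substrate=0 bound=3 product=0
t=1: arr=1 -> substrate=1 bound=3 product=0
t=2: arr=0 -> substrate=1 bound=3 product=0
t=3: arr=2 -> substrate=3 bound=3 product=0
t=4: arr=3 -> substrate=3 bound=3 product=3
t=5: arr=0 -> substrate=3 bound=3 product=3
t=6: arr=0 -> substrate=3 bound=3 product=3
t=7: arr=0 -> substrate=3 bound=3 product=3
t=8: arr=3 -> substrate=3 bound=3 product=6
t=9: arr=0 -> substrate=3 bound=3 product=6
t=10: arr=0 -> substrate=3 bound=3 product=6
t=11: arr=1 -> substrate=4 bound=3 product=6
t=12: arr=2 -> substrate=3 bound=3 product=9

Answer: 9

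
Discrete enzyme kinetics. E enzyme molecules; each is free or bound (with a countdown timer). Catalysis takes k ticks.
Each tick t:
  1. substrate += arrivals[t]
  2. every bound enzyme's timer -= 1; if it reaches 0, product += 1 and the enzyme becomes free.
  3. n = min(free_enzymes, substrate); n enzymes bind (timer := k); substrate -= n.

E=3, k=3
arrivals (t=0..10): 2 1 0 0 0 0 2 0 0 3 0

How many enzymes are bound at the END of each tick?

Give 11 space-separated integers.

t=0: arr=2 -> substrate=0 bound=2 product=0
t=1: arr=1 -> substrate=0 bound=3 product=0
t=2: arr=0 -> substrate=0 bound=3 product=0
t=3: arr=0 -> substrate=0 bound=1 product=2
t=4: arr=0 -> substrate=0 bound=0 product=3
t=5: arr=0 -> substrate=0 bound=0 product=3
t=6: arr=2 -> substrate=0 bound=2 product=3
t=7: arr=0 -> substrate=0 bound=2 product=3
t=8: arr=0 -> substrate=0 bound=2 product=3
t=9: arr=3 -> substrate=0 bound=3 product=5
t=10: arr=0 -> substrate=0 bound=3 product=5

Answer: 2 3 3 1 0 0 2 2 2 3 3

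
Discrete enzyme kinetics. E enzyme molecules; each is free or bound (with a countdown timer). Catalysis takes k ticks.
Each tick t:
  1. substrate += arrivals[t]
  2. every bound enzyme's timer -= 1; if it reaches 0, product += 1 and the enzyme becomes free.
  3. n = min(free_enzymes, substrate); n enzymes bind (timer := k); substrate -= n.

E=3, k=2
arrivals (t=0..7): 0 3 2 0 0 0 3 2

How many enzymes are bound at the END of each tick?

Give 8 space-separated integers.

t=0: arr=0 -> substrate=0 bound=0 product=0
t=1: arr=3 -> substrate=0 bound=3 product=0
t=2: arr=2 -> substrate=2 bound=3 product=0
t=3: arr=0 -> substrate=0 bound=2 product=3
t=4: arr=0 -> substrate=0 bound=2 product=3
t=5: arr=0 -> substrate=0 bound=0 product=5
t=6: arr=3 -> substrate=0 bound=3 product=5
t=7: arr=2 -> substrate=2 bound=3 product=5

Answer: 0 3 3 2 2 0 3 3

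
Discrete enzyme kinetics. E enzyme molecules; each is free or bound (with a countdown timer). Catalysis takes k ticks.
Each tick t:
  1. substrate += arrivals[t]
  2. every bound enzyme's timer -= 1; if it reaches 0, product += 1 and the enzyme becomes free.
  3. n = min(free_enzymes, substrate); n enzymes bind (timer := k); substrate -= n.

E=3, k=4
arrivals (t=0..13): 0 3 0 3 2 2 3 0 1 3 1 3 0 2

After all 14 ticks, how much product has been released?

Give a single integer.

t=0: arr=0 -> substrate=0 bound=0 product=0
t=1: arr=3 -> substrate=0 bound=3 product=0
t=2: arr=0 -> substrate=0 bound=3 product=0
t=3: arr=3 -> substrate=3 bound=3 product=0
t=4: arr=2 -> substrate=5 bound=3 product=0
t=5: arr=2 -> substrate=4 bound=3 product=3
t=6: arr=3 -> substrate=7 bound=3 product=3
t=7: arr=0 -> substrate=7 bound=3 product=3
t=8: arr=1 -> substrate=8 bound=3 product=3
t=9: arr=3 -> substrate=8 bound=3 product=6
t=10: arr=1 -> substrate=9 bound=3 product=6
t=11: arr=3 -> substrate=12 bound=3 product=6
t=12: arr=0 -> substrate=12 bound=3 product=6
t=13: arr=2 -> substrate=11 bound=3 product=9

Answer: 9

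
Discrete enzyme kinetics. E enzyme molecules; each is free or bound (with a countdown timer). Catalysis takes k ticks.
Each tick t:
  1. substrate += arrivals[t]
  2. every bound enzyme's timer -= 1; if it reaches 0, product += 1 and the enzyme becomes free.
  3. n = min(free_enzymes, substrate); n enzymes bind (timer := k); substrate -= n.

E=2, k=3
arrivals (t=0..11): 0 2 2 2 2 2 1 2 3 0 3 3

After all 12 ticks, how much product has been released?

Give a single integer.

Answer: 6

Derivation:
t=0: arr=0 -> substrate=0 bound=0 product=0
t=1: arr=2 -> substrate=0 bound=2 product=0
t=2: arr=2 -> substrate=2 bound=2 product=0
t=3: arr=2 -> substrate=4 bound=2 product=0
t=4: arr=2 -> substrate=4 bound=2 product=2
t=5: arr=2 -> substrate=6 bound=2 product=2
t=6: arr=1 -> substrate=7 bound=2 product=2
t=7: arr=2 -> substrate=7 bound=2 product=4
t=8: arr=3 -> substrate=10 bound=2 product=4
t=9: arr=0 -> substrate=10 bound=2 product=4
t=10: arr=3 -> substrate=11 bound=2 product=6
t=11: arr=3 -> substrate=14 bound=2 product=6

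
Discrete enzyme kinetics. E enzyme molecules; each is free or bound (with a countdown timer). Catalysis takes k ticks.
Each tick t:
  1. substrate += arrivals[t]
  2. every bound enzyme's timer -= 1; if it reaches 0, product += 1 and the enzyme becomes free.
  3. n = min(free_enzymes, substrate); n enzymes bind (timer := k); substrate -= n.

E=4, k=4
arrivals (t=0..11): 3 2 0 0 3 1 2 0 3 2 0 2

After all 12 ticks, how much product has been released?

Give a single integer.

Answer: 8

Derivation:
t=0: arr=3 -> substrate=0 bound=3 product=0
t=1: arr=2 -> substrate=1 bound=4 product=0
t=2: arr=0 -> substrate=1 bound=4 product=0
t=3: arr=0 -> substrate=1 bound=4 product=0
t=4: arr=3 -> substrate=1 bound=4 product=3
t=5: arr=1 -> substrate=1 bound=4 product=4
t=6: arr=2 -> substrate=3 bound=4 product=4
t=7: arr=0 -> substrate=3 bound=4 product=4
t=8: arr=3 -> substrate=3 bound=4 product=7
t=9: arr=2 -> substrate=4 bound=4 product=8
t=10: arr=0 -> substrate=4 bound=4 product=8
t=11: arr=2 -> substrate=6 bound=4 product=8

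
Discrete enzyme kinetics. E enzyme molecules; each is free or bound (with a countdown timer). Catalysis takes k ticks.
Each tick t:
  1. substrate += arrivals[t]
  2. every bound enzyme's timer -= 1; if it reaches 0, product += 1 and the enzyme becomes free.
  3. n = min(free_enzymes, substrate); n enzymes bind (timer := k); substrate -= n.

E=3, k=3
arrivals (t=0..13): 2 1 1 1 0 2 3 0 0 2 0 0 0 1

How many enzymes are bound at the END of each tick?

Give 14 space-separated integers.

t=0: arr=2 -> substrate=0 bound=2 product=0
t=1: arr=1 -> substrate=0 bound=3 product=0
t=2: arr=1 -> substrate=1 bound=3 product=0
t=3: arr=1 -> substrate=0 bound=3 product=2
t=4: arr=0 -> substrate=0 bound=2 product=3
t=5: arr=2 -> substrate=1 bound=3 product=3
t=6: arr=3 -> substrate=2 bound=3 product=5
t=7: arr=0 -> substrate=2 bound=3 product=5
t=8: arr=0 -> substrate=1 bound=3 product=6
t=9: arr=2 -> substrate=1 bound=3 product=8
t=10: arr=0 -> substrate=1 bound=3 product=8
t=11: arr=0 -> substrate=0 bound=3 product=9
t=12: arr=0 -> substrate=0 bound=1 product=11
t=13: arr=1 -> substrate=0 bound=2 product=11

Answer: 2 3 3 3 2 3 3 3 3 3 3 3 1 2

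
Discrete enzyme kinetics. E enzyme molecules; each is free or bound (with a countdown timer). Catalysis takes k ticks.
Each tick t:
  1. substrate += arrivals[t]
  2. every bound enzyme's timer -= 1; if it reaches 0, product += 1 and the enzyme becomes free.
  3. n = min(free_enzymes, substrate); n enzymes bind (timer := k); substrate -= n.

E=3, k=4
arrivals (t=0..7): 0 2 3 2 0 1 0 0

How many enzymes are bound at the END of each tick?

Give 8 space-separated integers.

Answer: 0 2 3 3 3 3 3 3

Derivation:
t=0: arr=0 -> substrate=0 bound=0 product=0
t=1: arr=2 -> substrate=0 bound=2 product=0
t=2: arr=3 -> substrate=2 bound=3 product=0
t=3: arr=2 -> substrate=4 bound=3 product=0
t=4: arr=0 -> substrate=4 bound=3 product=0
t=5: arr=1 -> substrate=3 bound=3 product=2
t=6: arr=0 -> substrate=2 bound=3 product=3
t=7: arr=0 -> substrate=2 bound=3 product=3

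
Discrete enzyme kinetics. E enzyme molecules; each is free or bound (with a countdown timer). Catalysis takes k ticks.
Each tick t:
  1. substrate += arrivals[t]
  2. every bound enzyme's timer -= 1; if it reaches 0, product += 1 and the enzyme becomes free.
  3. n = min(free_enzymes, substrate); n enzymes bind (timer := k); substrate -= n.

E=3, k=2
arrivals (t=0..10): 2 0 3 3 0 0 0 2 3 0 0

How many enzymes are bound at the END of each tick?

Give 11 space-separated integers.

Answer: 2 2 3 3 3 3 0 2 3 3 2

Derivation:
t=0: arr=2 -> substrate=0 bound=2 product=0
t=1: arr=0 -> substrate=0 bound=2 product=0
t=2: arr=3 -> substrate=0 bound=3 product=2
t=3: arr=3 -> substrate=3 bound=3 product=2
t=4: arr=0 -> substrate=0 bound=3 product=5
t=5: arr=0 -> substrate=0 bound=3 product=5
t=6: arr=0 -> substrate=0 bound=0 product=8
t=7: arr=2 -> substrate=0 bound=2 product=8
t=8: arr=3 -> substrate=2 bound=3 product=8
t=9: arr=0 -> substrate=0 bound=3 product=10
t=10: arr=0 -> substrate=0 bound=2 product=11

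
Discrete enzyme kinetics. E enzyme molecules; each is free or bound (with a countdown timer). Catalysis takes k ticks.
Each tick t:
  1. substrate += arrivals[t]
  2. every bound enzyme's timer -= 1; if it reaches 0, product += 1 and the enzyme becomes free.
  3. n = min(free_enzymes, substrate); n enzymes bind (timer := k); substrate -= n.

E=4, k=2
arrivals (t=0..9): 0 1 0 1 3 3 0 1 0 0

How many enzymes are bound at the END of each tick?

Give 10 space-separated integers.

Answer: 0 1 1 1 4 4 3 3 1 0

Derivation:
t=0: arr=0 -> substrate=0 bound=0 product=0
t=1: arr=1 -> substrate=0 bound=1 product=0
t=2: arr=0 -> substrate=0 bound=1 product=0
t=3: arr=1 -> substrate=0 bound=1 product=1
t=4: arr=3 -> substrate=0 bound=4 product=1
t=5: arr=3 -> substrate=2 bound=4 product=2
t=6: arr=0 -> substrate=0 bound=3 product=5
t=7: arr=1 -> substrate=0 bound=3 product=6
t=8: arr=0 -> substrate=0 bound=1 product=8
t=9: arr=0 -> substrate=0 bound=0 product=9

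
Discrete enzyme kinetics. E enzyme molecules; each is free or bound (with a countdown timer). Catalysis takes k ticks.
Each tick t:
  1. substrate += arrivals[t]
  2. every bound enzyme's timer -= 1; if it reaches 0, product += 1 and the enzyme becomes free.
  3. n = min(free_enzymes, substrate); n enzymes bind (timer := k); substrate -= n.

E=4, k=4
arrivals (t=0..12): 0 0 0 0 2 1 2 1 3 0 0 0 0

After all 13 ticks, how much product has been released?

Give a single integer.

t=0: arr=0 -> substrate=0 bound=0 product=0
t=1: arr=0 -> substrate=0 bound=0 product=0
t=2: arr=0 -> substrate=0 bound=0 product=0
t=3: arr=0 -> substrate=0 bound=0 product=0
t=4: arr=2 -> substrate=0 bound=2 product=0
t=5: arr=1 -> substrate=0 bound=3 product=0
t=6: arr=2 -> substrate=1 bound=4 product=0
t=7: arr=1 -> substrate=2 bound=4 product=0
t=8: arr=3 -> substrate=3 bound=4 product=2
t=9: arr=0 -> substrate=2 bound=4 product=3
t=10: arr=0 -> substrate=1 bound=4 product=4
t=11: arr=0 -> substrate=1 bound=4 product=4
t=12: arr=0 -> substrate=0 bound=3 product=6

Answer: 6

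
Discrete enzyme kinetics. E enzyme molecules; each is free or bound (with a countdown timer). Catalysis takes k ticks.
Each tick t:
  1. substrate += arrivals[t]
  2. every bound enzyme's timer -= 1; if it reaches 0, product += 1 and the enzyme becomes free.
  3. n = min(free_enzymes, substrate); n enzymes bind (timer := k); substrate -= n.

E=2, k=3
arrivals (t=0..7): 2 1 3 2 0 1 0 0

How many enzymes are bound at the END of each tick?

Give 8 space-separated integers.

t=0: arr=2 -> substrate=0 bound=2 product=0
t=1: arr=1 -> substrate=1 bound=2 product=0
t=2: arr=3 -> substrate=4 bound=2 product=0
t=3: arr=2 -> substrate=4 bound=2 product=2
t=4: arr=0 -> substrate=4 bound=2 product=2
t=5: arr=1 -> substrate=5 bound=2 product=2
t=6: arr=0 -> substrate=3 bound=2 product=4
t=7: arr=0 -> substrate=3 bound=2 product=4

Answer: 2 2 2 2 2 2 2 2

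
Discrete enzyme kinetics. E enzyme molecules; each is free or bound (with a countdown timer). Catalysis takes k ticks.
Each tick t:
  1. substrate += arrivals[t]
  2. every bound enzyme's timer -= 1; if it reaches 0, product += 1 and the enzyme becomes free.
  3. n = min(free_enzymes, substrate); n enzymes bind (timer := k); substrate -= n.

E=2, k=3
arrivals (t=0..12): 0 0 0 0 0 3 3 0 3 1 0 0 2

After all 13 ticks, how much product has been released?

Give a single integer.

t=0: arr=0 -> substrate=0 bound=0 product=0
t=1: arr=0 -> substrate=0 bound=0 product=0
t=2: arr=0 -> substrate=0 bound=0 product=0
t=3: arr=0 -> substrate=0 bound=0 product=0
t=4: arr=0 -> substrate=0 bound=0 product=0
t=5: arr=3 -> substrate=1 bound=2 product=0
t=6: arr=3 -> substrate=4 bound=2 product=0
t=7: arr=0 -> substrate=4 bound=2 product=0
t=8: arr=3 -> substrate=5 bound=2 product=2
t=9: arr=1 -> substrate=6 bound=2 product=2
t=10: arr=0 -> substrate=6 bound=2 product=2
t=11: arr=0 -> substrate=4 bound=2 product=4
t=12: arr=2 -> substrate=6 bound=2 product=4

Answer: 4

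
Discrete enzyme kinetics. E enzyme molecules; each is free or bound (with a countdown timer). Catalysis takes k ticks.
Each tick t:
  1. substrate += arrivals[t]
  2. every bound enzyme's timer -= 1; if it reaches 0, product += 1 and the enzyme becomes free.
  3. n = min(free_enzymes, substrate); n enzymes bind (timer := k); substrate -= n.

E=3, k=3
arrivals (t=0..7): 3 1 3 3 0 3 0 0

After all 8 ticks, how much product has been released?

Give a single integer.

Answer: 6

Derivation:
t=0: arr=3 -> substrate=0 bound=3 product=0
t=1: arr=1 -> substrate=1 bound=3 product=0
t=2: arr=3 -> substrate=4 bound=3 product=0
t=3: arr=3 -> substrate=4 bound=3 product=3
t=4: arr=0 -> substrate=4 bound=3 product=3
t=5: arr=3 -> substrate=7 bound=3 product=3
t=6: arr=0 -> substrate=4 bound=3 product=6
t=7: arr=0 -> substrate=4 bound=3 product=6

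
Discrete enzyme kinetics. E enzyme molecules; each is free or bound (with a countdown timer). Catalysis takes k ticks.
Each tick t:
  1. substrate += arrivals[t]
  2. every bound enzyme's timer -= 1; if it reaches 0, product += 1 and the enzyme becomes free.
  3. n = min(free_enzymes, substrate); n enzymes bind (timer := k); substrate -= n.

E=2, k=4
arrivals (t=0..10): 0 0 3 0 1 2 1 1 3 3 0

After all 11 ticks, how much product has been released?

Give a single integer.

t=0: arr=0 -> substrate=0 bound=0 product=0
t=1: arr=0 -> substrate=0 bound=0 product=0
t=2: arr=3 -> substrate=1 bound=2 product=0
t=3: arr=0 -> substrate=1 bound=2 product=0
t=4: arr=1 -> substrate=2 bound=2 product=0
t=5: arr=2 -> substrate=4 bound=2 product=0
t=6: arr=1 -> substrate=3 bound=2 product=2
t=7: arr=1 -> substrate=4 bound=2 product=2
t=8: arr=3 -> substrate=7 bound=2 product=2
t=9: arr=3 -> substrate=10 bound=2 product=2
t=10: arr=0 -> substrate=8 bound=2 product=4

Answer: 4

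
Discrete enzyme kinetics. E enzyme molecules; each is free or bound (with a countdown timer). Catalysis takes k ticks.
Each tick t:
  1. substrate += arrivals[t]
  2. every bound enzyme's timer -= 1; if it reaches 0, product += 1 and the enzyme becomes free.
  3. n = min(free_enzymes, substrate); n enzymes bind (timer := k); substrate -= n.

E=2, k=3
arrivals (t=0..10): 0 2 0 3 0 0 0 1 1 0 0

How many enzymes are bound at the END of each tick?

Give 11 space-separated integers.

t=0: arr=0 -> substrate=0 bound=0 product=0
t=1: arr=2 -> substrate=0 bound=2 product=0
t=2: arr=0 -> substrate=0 bound=2 product=0
t=3: arr=3 -> substrate=3 bound=2 product=0
t=4: arr=0 -> substrate=1 bound=2 product=2
t=5: arr=0 -> substrate=1 bound=2 product=2
t=6: arr=0 -> substrate=1 bound=2 product=2
t=7: arr=1 -> substrate=0 bound=2 product=4
t=8: arr=1 -> substrate=1 bound=2 product=4
t=9: arr=0 -> substrate=1 bound=2 product=4
t=10: arr=0 -> substrate=0 bound=1 product=6

Answer: 0 2 2 2 2 2 2 2 2 2 1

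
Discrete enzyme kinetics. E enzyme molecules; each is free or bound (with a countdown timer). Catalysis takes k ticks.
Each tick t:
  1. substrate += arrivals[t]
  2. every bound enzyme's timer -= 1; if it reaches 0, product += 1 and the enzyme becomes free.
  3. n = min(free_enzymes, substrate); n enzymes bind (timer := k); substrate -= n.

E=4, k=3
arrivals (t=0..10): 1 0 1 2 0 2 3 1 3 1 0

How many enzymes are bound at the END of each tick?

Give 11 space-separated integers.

Answer: 1 1 2 3 3 4 4 4 4 4 4

Derivation:
t=0: arr=1 -> substrate=0 bound=1 product=0
t=1: arr=0 -> substrate=0 bound=1 product=0
t=2: arr=1 -> substrate=0 bound=2 product=0
t=3: arr=2 -> substrate=0 bound=3 product=1
t=4: arr=0 -> substrate=0 bound=3 product=1
t=5: arr=2 -> substrate=0 bound=4 product=2
t=6: arr=3 -> substrate=1 bound=4 product=4
t=7: arr=1 -> substrate=2 bound=4 product=4
t=8: arr=3 -> substrate=3 bound=4 product=6
t=9: arr=1 -> substrate=2 bound=4 product=8
t=10: arr=0 -> substrate=2 bound=4 product=8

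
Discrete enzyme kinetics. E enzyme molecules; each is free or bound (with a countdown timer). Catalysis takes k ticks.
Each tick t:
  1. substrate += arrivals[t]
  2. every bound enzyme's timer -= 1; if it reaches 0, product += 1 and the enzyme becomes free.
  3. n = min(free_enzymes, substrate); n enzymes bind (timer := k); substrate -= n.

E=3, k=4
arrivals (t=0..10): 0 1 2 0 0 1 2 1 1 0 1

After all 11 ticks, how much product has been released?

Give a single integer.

Answer: 6

Derivation:
t=0: arr=0 -> substrate=0 bound=0 product=0
t=1: arr=1 -> substrate=0 bound=1 product=0
t=2: arr=2 -> substrate=0 bound=3 product=0
t=3: arr=0 -> substrate=0 bound=3 product=0
t=4: arr=0 -> substrate=0 bound=3 product=0
t=5: arr=1 -> substrate=0 bound=3 product=1
t=6: arr=2 -> substrate=0 bound=3 product=3
t=7: arr=1 -> substrate=1 bound=3 product=3
t=8: arr=1 -> substrate=2 bound=3 product=3
t=9: arr=0 -> substrate=1 bound=3 product=4
t=10: arr=1 -> substrate=0 bound=3 product=6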